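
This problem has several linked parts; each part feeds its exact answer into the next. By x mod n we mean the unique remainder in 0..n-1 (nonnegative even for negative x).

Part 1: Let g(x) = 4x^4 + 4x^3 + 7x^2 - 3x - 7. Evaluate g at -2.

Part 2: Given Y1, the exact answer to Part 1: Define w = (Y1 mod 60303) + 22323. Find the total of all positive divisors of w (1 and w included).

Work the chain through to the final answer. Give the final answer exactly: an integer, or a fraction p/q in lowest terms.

36576

Part 1: 4*(-2)^4 + 4*(-2)^3 + 7*(-2)^2 - 3*(-2)^1 - 7 = (64) + (-32) + (28) + (6) + (-7) = 59; answer 59
Part 2: Y1 = 59; w = 22382; 22382 = 2 * 19^2 * 31; sigma = (1 + 2) * (1 + 19 + 361) * (1 + 31) = 3 * 381 * 32 = 36576; answer 36576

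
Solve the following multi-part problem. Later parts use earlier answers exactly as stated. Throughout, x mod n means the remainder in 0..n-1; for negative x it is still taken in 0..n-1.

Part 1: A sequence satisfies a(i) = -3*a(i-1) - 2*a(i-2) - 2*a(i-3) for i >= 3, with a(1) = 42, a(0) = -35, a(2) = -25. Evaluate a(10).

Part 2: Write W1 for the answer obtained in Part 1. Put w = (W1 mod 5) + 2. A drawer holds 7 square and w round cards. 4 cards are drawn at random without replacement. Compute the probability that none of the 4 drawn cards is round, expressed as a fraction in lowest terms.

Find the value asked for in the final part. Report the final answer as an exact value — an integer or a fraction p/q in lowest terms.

7/66

Part 1: a(3) = -3*(-25) - 2*(42) - 2*(-35) = 61; iterating: a(3)=61, a(4)=-217, a(5)=579, a(6)=-1425, a(7)=3551, a(8)=-8961, a(9)=22631, a(10)=-57073; answer -57073
Part 2: W1 = -57073; w = 4; total draws C(11,4) = 330; favorable C(7,4) = 35; P = 7/66; answer 7/66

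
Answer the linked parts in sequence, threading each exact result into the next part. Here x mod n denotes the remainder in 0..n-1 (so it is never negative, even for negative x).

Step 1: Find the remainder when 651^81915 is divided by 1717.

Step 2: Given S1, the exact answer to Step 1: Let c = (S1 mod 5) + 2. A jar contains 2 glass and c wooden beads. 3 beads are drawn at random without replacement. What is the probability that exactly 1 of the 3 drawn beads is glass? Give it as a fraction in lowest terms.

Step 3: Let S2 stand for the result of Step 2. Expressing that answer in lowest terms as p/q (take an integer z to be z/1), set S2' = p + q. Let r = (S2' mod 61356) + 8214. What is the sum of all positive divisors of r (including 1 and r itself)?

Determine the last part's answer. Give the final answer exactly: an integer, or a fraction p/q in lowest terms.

11904

Step 1: squarings mod 1717: 651^1=651, 651^2=1419, 651^4=1237, 651^8=322, 651^16=664, 651^32=1344, 651^64=52, 651^128=987, 651^256=630, 651^512=273, 651^1024=698, 651^2048=1293, 651^4096=1208, 651^8192=1531, 651^16384=256, 651^32768=290, 651^65536=1684; 651^81915 = 651^1 * 651^2 * 651^8 * 651^16 * 651^32 * 651^64 * 651^128 * 651^256 * 651^512 * 651^1024 * 651^2048 * 651^4096 * 651^8192 * 651^65536 = 623 (mod 1717); answer 623
Step 2: S1 = 623; c = 5; total draws C(7,3) = 35; favorable C(2,1)*C(5,2) = 20; P = 4/7; answer 4/7
Step 3: S2 = 4/7; threaded value p + q = 11; r = 8225; 8225 = 5^2 * 7 * 47; sigma = (1 + 5 + 25) * (1 + 7) * (1 + 47) = 31 * 8 * 48 = 11904; answer 11904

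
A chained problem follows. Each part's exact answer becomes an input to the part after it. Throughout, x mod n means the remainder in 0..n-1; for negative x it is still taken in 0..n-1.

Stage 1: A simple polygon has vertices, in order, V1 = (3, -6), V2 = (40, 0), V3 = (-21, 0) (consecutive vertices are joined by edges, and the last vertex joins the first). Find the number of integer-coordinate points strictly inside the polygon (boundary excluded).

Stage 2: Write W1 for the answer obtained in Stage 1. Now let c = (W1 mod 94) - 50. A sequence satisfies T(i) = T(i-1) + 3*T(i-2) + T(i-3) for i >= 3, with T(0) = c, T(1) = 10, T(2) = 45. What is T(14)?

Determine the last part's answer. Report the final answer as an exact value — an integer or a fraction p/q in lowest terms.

Stage 1: cross terms: (3*0 - 40*-6)=240, (40*0 - -21*0)=0, (-21*-6 - 3*0)=126; twice the area = |366| = 366; area = 183; boundary points = 1 + 61 + 6 = 68; strictly interior points = area - boundary/2 + 1 = 150; answer 150
Stage 2: W1 = 150; c = 6; T(3) = 1*(45) + 3*(10) + 1*(6) = 81; iterating: T(3)=81, T(4)=226, T(5)=514, T(6)=1273, T(7)=3041, T(8)=7374, T(9)=17770, T(10)=42933, T(11)=103617, T(12)=250186, T(13)=603970, T(14)=1458145; answer 1458145

1458145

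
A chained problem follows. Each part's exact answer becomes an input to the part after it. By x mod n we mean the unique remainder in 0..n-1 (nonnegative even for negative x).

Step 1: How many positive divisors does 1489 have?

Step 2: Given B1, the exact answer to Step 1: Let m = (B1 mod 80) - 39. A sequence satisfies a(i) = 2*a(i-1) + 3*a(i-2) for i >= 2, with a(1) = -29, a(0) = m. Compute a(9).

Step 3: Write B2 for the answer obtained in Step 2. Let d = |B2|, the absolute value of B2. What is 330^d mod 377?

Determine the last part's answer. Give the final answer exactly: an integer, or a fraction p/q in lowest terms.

Step 1: 1489 is prime, so its only divisors are 1 and 1489; count = 2; answer 2
Step 2: B1 = 2; m = -37; a(2) = 2*(-29) + 3*(-37) = -169; iterating: a(2)=-169, a(3)=-425, a(4)=-1357, a(5)=-3989, a(6)=-12049, a(7)=-36065, a(8)=-108277, a(9)=-324749; answer -324749
Step 3: B2 = -324749; d = 324749; squarings mod 377: 330^1=330, 330^2=324, 330^4=170, 330^8=248, 330^16=53, 330^32=170, 330^64=248, 330^128=53, 330^256=170, 330^512=248, 330^1024=53, 330^2048=170, 330^4096=248, 330^8192=53, 330^16384=170, 330^32768=248, 330^65536=53, 330^131072=170, 330^262144=248; 330^324749 = 330^1 * 330^4 * 330^8 * 330^128 * 330^1024 * 330^4096 * 330^8192 * 330^16384 * 330^32768 * 330^262144 = 304 (mod 377); answer 304

304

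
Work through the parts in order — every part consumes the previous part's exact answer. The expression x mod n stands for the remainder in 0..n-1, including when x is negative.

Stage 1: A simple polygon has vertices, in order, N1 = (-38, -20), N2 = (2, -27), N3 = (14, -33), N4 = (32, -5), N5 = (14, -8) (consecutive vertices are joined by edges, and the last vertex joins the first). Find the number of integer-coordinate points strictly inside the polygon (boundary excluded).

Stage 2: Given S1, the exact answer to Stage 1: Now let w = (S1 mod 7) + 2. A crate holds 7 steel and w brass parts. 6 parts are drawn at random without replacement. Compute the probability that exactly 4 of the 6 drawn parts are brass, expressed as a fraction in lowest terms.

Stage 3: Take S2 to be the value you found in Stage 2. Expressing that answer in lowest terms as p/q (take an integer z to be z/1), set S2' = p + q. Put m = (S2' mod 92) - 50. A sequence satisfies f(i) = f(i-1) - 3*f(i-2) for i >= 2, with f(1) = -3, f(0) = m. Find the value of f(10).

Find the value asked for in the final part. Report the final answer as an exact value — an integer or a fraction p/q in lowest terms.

-10971

Stage 1: cross terms: (-38*-27 - 2*-20)=1066, (2*-33 - 14*-27)=312, (14*-5 - 32*-33)=986, (32*-8 - 14*-5)=-186, (14*-20 - -38*-8)=-584; twice the area = |1594| = 1594; area = 797; boundary points = 1 + 6 + 2 + 3 + 4 = 16; strictly interior points = area - boundary/2 + 1 = 790; answer 790
Stage 2: S1 = 790; w = 8; total draws C(15,6) = 5005; favorable C(8,4)*C(7,2) = 1470; P = 42/143; answer 42/143
Stage 3: S2 = 42/143; threaded value p + q = 185; m = -49; f(2) = 1*(-3) - 3*(-49) = 144; iterating: f(2)=144, f(3)=153, f(4)=-279, f(5)=-738, f(6)=99, f(7)=2313, f(8)=2016, f(9)=-4923, f(10)=-10971; answer -10971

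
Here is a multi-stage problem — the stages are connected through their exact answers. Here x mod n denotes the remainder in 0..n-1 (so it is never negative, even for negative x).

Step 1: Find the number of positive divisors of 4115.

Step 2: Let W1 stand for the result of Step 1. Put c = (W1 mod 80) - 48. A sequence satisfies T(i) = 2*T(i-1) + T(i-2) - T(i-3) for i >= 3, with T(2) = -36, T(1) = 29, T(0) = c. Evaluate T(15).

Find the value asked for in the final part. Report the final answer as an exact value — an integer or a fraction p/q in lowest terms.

Step 1: 4115 = 5 * 823; number of divisors = (1+1) * (1+1) = 4; answer 4
Step 2: W1 = 4; c = -44; T(3) = 2*(-36) + 1*(29) - 1*(-44) = 1; iterating: T(3)=1, T(4)=-63, T(5)=-89, T(6)=-242, T(7)=-510, T(8)=-1173, T(9)=-2614, T(10)=-5891, T(11)=-13223, T(12)=-29723, T(13)=-66778, T(14)=-150056, T(15)=-337167; answer -337167

-337167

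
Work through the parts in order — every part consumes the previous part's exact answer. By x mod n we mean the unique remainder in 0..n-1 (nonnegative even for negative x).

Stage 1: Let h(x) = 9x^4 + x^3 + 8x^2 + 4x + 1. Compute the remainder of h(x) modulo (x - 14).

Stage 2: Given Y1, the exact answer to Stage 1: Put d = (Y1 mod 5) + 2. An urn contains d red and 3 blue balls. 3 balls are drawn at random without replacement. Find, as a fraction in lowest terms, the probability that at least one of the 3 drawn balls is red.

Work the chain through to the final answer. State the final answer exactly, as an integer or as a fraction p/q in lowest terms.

55/56

Stage 1: remainder = value at the root: 9*(14)^4 + 1*(14)^3 + 8*(14)^2 + 4*(14)^1 + 1 = (345744) + (2744) + (1568) + (56) + (1) = 350113; answer 350113
Stage 2: Y1 = 350113; d = 5; total draws C(8,3) = 56; complement C(3,3) = 1; favorable 56 - 1 = 55; P = 55/56; answer 55/56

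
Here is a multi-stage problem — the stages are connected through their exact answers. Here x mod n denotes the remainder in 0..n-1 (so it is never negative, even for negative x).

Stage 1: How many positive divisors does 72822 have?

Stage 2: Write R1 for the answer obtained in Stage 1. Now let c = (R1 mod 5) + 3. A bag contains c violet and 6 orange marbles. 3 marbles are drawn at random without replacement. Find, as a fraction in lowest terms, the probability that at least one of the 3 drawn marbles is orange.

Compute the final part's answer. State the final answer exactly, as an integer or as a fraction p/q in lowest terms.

Stage 1: 72822 = 2 * 3 * 53 * 229; number of divisors = (1+1) * (1+1) * (1+1) * (1+1) = 16; answer 16
Stage 2: R1 = 16; c = 4; total draws C(10,3) = 120; complement C(4,3) = 4; favorable 120 - 4 = 116; P = 29/30; answer 29/30

29/30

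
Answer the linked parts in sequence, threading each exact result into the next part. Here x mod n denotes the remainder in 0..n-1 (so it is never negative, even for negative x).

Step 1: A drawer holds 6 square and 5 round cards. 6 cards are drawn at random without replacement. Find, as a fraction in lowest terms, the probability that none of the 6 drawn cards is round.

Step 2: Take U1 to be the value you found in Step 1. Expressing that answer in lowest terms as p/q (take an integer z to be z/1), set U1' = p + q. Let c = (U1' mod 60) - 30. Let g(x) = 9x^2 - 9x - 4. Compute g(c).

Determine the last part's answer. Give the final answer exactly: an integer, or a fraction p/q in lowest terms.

Step 1: total draws C(11,6) = 462; favorable C(6,6) = 1; P = 1/462; answer 1/462
Step 2: U1 = 1/462; threaded value p + q = 463; c = 13; 9*(13)^2 - 9*(13)^1 - 4 = (1521) + (-117) + (-4) = 1400; answer 1400

1400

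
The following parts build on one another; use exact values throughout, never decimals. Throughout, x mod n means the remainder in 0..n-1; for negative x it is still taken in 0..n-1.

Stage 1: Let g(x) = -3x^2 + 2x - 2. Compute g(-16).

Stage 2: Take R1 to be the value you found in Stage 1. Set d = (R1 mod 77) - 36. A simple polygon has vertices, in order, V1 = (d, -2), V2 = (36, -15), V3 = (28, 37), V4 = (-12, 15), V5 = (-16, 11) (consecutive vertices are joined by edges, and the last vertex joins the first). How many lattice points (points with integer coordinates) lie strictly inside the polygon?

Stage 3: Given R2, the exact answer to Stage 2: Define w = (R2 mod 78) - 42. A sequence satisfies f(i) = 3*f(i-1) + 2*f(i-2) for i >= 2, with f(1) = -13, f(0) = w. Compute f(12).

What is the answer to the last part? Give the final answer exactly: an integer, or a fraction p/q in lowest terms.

Stage 1: -3*(-16)^2 + 2*(-16)^1 - 2 = (-768) + (-32) + (-2) = -802; answer -802
Stage 2: R1 = -802; d = 9; cross terms: (9*-15 - 36*-2)=-63, (36*37 - 28*-15)=1752, (28*15 - -12*37)=864, (-12*11 - -16*15)=108, (-16*-2 - 9*11)=-67; twice the area = |2594| = 2594; area = 1297; boundary points = 1 + 4 + 2 + 4 + 1 = 12; strictly interior points = area - boundary/2 + 1 = 1292; answer 1292
Stage 3: R2 = 1292; w = 2; f(2) = 3*(-13) + 2*(2) = -35; iterating: f(2)=-35, f(3)=-131, f(4)=-463, f(5)=-1651, f(6)=-5879, f(7)=-20939, f(8)=-74575, f(9)=-265603, f(10)=-945959, f(11)=-3369083, f(12)=-11999167; answer -11999167

-11999167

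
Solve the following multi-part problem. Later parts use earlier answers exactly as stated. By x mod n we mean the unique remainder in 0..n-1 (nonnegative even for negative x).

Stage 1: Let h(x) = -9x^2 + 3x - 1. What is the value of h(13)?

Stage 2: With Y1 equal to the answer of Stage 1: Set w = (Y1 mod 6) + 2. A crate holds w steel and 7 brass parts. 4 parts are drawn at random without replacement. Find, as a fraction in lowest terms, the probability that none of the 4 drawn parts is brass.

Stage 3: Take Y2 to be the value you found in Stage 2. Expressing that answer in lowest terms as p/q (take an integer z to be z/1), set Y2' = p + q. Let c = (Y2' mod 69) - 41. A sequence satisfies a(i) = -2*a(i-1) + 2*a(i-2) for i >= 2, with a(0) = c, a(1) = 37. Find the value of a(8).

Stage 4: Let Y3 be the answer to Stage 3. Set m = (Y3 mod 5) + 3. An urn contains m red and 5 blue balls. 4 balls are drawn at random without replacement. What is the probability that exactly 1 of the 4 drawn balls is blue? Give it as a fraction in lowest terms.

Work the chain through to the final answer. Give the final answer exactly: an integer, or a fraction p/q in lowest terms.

Stage 1: -9*(13)^2 + 3*(13)^1 - 1 = (-1521) + (39) + (-1) = -1483; answer -1483
Stage 2: Y1 = -1483; w = 7; total draws C(14,4) = 1001; favorable C(7,4) = 35; P = 5/143; answer 5/143
Stage 3: Y2 = 5/143; threaded value p + q = 148; c = -31; a(2) = -2*(37) + 2*(-31) = -136; iterating: a(2)=-136, a(3)=346, a(4)=-964, a(5)=2620, a(6)=-7168, a(7)=19576, a(8)=-53488; answer -53488
Stage 4: Y3 = -53488; m = 5; total draws C(10,4) = 210; favorable C(5,1)*C(5,3) = 50; P = 5/21; answer 5/21

5/21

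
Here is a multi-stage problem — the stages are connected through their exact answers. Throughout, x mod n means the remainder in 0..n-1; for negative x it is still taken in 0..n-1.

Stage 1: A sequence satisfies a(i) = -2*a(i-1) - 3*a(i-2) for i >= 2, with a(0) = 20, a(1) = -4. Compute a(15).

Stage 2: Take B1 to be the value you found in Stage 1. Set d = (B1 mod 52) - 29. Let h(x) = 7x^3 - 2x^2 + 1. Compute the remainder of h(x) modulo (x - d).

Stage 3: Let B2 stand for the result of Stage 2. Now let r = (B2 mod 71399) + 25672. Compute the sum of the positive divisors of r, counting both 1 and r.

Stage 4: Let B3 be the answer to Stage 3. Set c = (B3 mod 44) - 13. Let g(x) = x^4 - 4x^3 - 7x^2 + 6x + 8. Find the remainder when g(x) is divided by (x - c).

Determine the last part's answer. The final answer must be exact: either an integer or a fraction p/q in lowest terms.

Stage 1: a(2) = -2*(-4) - 3*(20) = -52; iterating: a(2)=-52, a(3)=116, a(4)=-76, a(5)=-196, a(6)=620, a(7)=-652, a(8)=-556, a(9)=3068, a(10)=-4468, a(11)=-268, a(12)=13940, a(13)=-27076, a(14)=12332, a(15)=56564; answer 56564
Stage 2: B1 = 56564; d = 11; remainder = value at the root: 7*(11)^3 - 2*(11)^2 + 1 = (9317) + (-242) + (1) = 9076; answer 9076
Stage 3: B2 = 9076; r = 34748; 34748 = 2^2 * 7 * 17 * 73; sigma = (1 + 2 + 4) * (1 + 7) * (1 + 17) * (1 + 73) = 7 * 8 * 18 * 74 = 74592; answer 74592
Stage 4: B3 = 74592; c = -1; remainder = value at the root: 1*(-1)^4 - 4*(-1)^3 - 7*(-1)^2 + 6*(-1)^1 + 8 = (1) + (4) + (-7) + (-6) + (8) = 0; answer 0

0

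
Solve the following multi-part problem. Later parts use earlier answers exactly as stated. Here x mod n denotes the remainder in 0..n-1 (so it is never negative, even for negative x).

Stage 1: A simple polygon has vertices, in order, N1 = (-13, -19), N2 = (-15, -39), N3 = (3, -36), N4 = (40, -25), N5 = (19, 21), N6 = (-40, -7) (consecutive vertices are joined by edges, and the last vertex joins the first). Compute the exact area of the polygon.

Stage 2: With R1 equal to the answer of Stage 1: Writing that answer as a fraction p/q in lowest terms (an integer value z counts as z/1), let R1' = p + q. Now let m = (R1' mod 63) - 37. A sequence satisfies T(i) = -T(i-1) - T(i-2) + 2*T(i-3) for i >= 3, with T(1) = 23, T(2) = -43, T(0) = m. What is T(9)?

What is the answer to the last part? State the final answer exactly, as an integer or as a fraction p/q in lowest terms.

536

Stage 1: cross terms: (-13*-39 - -15*-19)=222, (-15*-36 - 3*-39)=657, (3*-25 - 40*-36)=1365, (40*21 - 19*-25)=1315, (19*-7 - -40*21)=707, (-40*-19 - -13*-7)=669; twice the area = |4935| = 4935; area = 4935/2; answer 4935/2
Stage 2: R1 = 4935/2; threaded value p + q = 4937; m = -14; T(3) = -1*(-43) - 1*(23) + 2*(-14) = -8; iterating: T(3)=-8, T(4)=97, T(5)=-175, T(6)=62, T(7)=307, T(8)=-719, T(9)=536; answer 536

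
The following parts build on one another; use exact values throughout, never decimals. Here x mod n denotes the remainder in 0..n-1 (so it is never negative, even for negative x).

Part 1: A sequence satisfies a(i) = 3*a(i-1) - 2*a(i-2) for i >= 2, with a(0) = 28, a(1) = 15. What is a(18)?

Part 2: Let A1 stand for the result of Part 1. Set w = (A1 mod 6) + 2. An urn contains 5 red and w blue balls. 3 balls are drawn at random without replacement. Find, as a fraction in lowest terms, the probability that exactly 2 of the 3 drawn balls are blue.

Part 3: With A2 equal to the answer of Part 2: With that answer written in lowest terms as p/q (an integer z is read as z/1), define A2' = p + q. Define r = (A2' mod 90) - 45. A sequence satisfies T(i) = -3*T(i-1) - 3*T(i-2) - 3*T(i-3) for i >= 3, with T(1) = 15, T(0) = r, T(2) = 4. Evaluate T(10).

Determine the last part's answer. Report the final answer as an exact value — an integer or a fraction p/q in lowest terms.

36288

Part 1: a(2) = 3*(15) - 2*(28) = -11; iterating: a(2)=-11, a(3)=-63, a(4)=-167, a(5)=-375, a(6)=-791, a(7)=-1623, a(8)=-3287, a(9)=-6615, a(10)=-13271, a(11)=-26583, a(12)=-53207, a(13)=-106455, a(14)=-212951, a(15)=-425943, a(16)=-851927, a(17)=-1703895, a(18)=-3407831; answer -3407831
Part 2: A1 = -3407831; w = 3; total draws C(8,3) = 56; favorable C(3,2)*C(5,1) = 15; P = 15/56; answer 15/56
Part 3: A2 = 15/56; threaded value p + q = 71; r = 26; T(3) = -3*(4) - 3*(15) - 3*(26) = -135; iterating: T(3)=-135, T(4)=348, T(5)=-651, T(6)=1314, T(7)=-3033, T(8)=7110, T(9)=-16173, T(10)=36288; answer 36288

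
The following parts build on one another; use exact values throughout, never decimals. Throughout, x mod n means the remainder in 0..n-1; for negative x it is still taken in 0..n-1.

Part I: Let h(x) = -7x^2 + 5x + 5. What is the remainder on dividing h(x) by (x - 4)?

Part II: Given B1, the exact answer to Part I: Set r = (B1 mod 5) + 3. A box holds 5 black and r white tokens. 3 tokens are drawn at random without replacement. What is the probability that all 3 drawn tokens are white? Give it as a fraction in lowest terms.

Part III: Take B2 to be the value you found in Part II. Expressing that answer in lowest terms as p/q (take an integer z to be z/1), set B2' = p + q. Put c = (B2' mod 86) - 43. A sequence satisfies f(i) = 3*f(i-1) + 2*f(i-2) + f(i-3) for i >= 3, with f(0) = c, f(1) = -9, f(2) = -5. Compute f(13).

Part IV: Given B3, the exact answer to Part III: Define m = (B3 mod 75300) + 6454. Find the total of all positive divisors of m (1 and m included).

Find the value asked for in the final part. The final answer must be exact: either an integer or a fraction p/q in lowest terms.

Part I: remainder = value at the root: -7*(4)^2 + 5*(4)^1 + 5 = (-112) + (20) + (5) = -87; answer -87
Part II: B1 = -87; r = 6; total draws C(11,3) = 165; favorable C(6,3) = 20; P = 4/33; answer 4/33
Part III: B2 = 4/33; threaded value p + q = 37; c = -6; f(3) = 3*(-5) + 2*(-9) + 1*(-6) = -39; iterating: f(3)=-39, f(4)=-136, f(5)=-491, f(6)=-1784, f(7)=-6470, f(8)=-23469, f(9)=-85131, f(10)=-308801, f(11)=-1120134, f(12)=-4063135, f(13)=-14738474; answer -14738474
Part IV: B3 = -14738474; m = 26780; 26780 = 2^2 * 5 * 13 * 103; sigma = (1 + 2 + 4) * (1 + 5) * (1 + 13) * (1 + 103) = 7 * 6 * 14 * 104 = 61152; answer 61152

61152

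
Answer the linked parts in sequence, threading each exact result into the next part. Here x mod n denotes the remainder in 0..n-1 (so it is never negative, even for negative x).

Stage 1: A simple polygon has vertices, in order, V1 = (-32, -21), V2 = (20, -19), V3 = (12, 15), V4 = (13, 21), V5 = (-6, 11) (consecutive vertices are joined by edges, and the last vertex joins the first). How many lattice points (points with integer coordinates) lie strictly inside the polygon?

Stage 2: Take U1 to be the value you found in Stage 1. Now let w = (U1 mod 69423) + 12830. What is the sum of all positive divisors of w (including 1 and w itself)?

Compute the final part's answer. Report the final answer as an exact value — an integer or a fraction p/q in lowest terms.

23040

Stage 1: cross terms: (-32*-19 - 20*-21)=1028, (20*15 - 12*-19)=528, (12*21 - 13*15)=57, (13*11 - -6*21)=269, (-6*-21 - -32*11)=478; twice the area = |2360| = 2360; area = 1180; boundary points = 2 + 2 + 1 + 1 + 2 = 8; strictly interior points = area - boundary/2 + 1 = 1177; answer 1177
Stage 2: U1 = 1177; w = 14007; 14007 = 3 * 7 * 23 * 29; sigma = (1 + 3) * (1 + 7) * (1 + 23) * (1 + 29) = 4 * 8 * 24 * 30 = 23040; answer 23040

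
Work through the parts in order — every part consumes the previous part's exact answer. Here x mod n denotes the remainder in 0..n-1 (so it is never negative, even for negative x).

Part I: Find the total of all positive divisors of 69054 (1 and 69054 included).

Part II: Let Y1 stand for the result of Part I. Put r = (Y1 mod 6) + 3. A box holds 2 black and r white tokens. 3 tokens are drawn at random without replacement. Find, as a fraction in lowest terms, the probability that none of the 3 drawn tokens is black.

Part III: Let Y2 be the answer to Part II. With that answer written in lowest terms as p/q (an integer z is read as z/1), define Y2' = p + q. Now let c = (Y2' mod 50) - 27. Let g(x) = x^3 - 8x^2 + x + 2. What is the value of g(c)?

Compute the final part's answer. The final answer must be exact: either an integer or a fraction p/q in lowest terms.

-6158

Part I: 69054 = 2 * 3 * 17 * 677; sigma = (1 + 2) * (1 + 3) * (1 + 17) * (1 + 677) = 3 * 4 * 18 * 678 = 146448; answer 146448
Part II: Y1 = 146448; r = 3; total draws C(5,3) = 10; favorable C(3,3) = 1; P = 1/10; answer 1/10
Part III: Y2 = 1/10; threaded value p + q = 11; c = -16; 1*(-16)^3 - 8*(-16)^2 + 1*(-16)^1 + 2 = (-4096) + (-2048) + (-16) + (2) = -6158; answer -6158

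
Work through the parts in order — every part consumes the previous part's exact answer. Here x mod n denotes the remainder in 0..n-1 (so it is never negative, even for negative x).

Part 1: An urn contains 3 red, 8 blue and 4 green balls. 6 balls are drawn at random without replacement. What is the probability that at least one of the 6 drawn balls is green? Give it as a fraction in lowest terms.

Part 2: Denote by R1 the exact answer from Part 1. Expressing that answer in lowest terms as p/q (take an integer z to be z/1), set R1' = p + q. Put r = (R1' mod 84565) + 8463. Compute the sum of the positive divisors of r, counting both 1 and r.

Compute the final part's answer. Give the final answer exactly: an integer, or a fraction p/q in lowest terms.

Part 1: total draws C(15,6) = 5005; complement C(11,6) = 462; favorable 5005 - 462 = 4543; P = 59/65; answer 59/65
Part 2: R1 = 59/65; threaded value p + q = 124; r = 8587; 8587 = 31 * 277; sigma = (1 + 31) * (1 + 277) = 32 * 278 = 8896; answer 8896

8896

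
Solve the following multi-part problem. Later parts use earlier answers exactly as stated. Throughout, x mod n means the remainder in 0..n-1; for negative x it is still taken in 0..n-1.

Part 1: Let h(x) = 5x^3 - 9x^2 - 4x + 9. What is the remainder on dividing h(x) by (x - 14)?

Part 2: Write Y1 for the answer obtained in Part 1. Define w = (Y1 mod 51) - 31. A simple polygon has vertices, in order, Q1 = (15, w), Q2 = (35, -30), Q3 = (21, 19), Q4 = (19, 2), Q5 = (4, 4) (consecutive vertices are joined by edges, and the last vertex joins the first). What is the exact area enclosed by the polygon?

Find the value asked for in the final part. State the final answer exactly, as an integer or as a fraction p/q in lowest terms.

689/2

Part 1: remainder = value at the root: 5*(14)^3 - 9*(14)^2 - 4*(14)^1 + 9 = (13720) + (-1764) + (-56) + (9) = 11909; answer 11909
Part 2: Y1 = 11909; w = -5; cross terms: (15*-30 - 35*-5)=-275, (35*19 - 21*-30)=1295, (21*2 - 19*19)=-319, (19*4 - 4*2)=68, (4*-5 - 15*4)=-80; twice the area = |689| = 689; area = 689/2; answer 689/2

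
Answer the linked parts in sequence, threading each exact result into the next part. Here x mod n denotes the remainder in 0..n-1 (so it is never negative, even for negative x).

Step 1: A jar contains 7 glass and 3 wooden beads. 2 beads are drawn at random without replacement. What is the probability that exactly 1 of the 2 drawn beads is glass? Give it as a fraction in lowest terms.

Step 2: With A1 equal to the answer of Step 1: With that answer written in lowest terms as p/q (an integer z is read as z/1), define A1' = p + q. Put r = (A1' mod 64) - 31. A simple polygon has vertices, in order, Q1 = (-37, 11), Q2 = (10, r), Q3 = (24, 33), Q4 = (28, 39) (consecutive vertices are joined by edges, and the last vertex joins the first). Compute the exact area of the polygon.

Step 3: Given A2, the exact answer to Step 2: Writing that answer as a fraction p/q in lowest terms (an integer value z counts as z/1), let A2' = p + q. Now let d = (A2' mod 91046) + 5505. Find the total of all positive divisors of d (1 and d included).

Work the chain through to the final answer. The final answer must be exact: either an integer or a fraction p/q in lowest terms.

Step 1: total draws C(10,2) = 45; favorable C(7,1)*C(3,1) = 21; P = 7/15; answer 7/15
Step 2: A1 = 7/15; threaded value p + q = 22; r = -9; cross terms: (-37*-9 - 10*11)=223, (10*33 - 24*-9)=546, (24*39 - 28*33)=12, (28*11 - -37*39)=1751; twice the area = |2532| = 2532; area = 1266; answer 1266
Step 3: A2 = 1266; threaded value p + q = 1267; d = 6772; 6772 = 2^2 * 1693; sigma = (1 + 2 + 4) * (1 + 1693) = 7 * 1694 = 11858; answer 11858

11858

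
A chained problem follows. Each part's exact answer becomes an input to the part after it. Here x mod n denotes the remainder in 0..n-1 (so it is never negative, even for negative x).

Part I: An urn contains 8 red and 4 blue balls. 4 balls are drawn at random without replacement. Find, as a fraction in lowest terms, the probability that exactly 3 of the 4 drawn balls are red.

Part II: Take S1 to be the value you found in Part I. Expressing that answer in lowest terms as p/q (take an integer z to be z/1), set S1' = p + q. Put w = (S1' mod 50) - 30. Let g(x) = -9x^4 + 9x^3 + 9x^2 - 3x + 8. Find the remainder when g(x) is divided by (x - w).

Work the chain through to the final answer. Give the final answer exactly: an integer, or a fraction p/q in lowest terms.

-142618

Part I: total draws C(12,4) = 495; favorable C(8,3)*C(4,1) = 224; P = 224/495; answer 224/495
Part II: S1 = 224/495; threaded value p + q = 719; w = -11; remainder = value at the root: -9*(-11)^4 + 9*(-11)^3 + 9*(-11)^2 - 3*(-11)^1 + 8 = (-131769) + (-11979) + (1089) + (33) + (8) = -142618; answer -142618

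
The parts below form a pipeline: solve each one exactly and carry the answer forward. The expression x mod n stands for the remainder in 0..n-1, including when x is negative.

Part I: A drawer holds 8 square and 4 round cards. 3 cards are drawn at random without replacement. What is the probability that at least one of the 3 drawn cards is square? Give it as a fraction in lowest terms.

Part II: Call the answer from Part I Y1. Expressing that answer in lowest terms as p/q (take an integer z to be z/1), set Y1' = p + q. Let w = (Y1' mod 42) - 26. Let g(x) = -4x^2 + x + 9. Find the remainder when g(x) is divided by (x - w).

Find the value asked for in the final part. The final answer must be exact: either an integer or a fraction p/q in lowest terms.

4

Part I: total draws C(12,3) = 220; complement C(4,3) = 4; favorable 220 - 4 = 216; P = 54/55; answer 54/55
Part II: Y1 = 54/55; threaded value p + q = 109; w = -1; remainder = value at the root: -4*(-1)^2 + 1*(-1)^1 + 9 = (-4) + (-1) + (9) = 4; answer 4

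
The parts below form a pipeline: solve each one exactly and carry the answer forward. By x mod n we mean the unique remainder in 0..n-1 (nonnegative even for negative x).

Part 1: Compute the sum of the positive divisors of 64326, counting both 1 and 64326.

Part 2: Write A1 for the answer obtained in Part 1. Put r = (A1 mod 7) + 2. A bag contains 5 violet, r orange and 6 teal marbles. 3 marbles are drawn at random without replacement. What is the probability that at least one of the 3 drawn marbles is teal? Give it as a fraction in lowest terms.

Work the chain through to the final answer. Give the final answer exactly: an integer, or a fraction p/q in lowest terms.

Part 1: 64326 = 2 * 3 * 71 * 151; sigma = (1 + 2) * (1 + 3) * (1 + 71) * (1 + 151) = 3 * 4 * 72 * 152 = 131328; answer 131328
Part 2: A1 = 131328; r = 3; total draws C(14,3) = 364; complement C(8,3) = 56; favorable 364 - 56 = 308; P = 11/13; answer 11/13

11/13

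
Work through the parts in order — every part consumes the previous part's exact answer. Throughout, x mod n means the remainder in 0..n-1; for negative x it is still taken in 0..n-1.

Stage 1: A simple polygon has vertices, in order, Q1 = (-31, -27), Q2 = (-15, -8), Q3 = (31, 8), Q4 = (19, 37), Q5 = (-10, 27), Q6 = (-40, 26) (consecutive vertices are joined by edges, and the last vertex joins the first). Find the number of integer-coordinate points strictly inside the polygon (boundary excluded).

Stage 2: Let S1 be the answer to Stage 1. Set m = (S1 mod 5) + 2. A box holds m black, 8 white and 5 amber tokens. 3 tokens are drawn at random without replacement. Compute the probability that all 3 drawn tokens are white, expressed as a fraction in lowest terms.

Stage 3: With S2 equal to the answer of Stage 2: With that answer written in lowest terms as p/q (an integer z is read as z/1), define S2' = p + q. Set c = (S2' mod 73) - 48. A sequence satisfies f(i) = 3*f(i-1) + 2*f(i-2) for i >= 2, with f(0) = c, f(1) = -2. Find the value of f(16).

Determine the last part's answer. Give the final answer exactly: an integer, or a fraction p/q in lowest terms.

-4706763246

Stage 1: cross terms: (-31*-8 - -15*-27)=-157, (-15*8 - 31*-8)=128, (31*37 - 19*8)=995, (19*27 - -10*37)=883, (-10*26 - -40*27)=820, (-40*-27 - -31*26)=1886; twice the area = |4555| = 4555; area = 4555/2; boundary points = 1 + 2 + 1 + 1 + 1 + 1 = 7; strictly interior points = area - boundary/2 + 1 = 2275; answer 2275
Stage 2: S1 = 2275; m = 2; total draws C(15,3) = 455; favorable C(8,3) = 56; P = 8/65; answer 8/65
Stage 3: S2 = 8/65; threaded value p + q = 73; c = -48; f(2) = 3*(-2) + 2*(-48) = -102; iterating: f(2)=-102, f(3)=-310, f(4)=-1134, f(5)=-4022, f(6)=-14334, f(7)=-51046, f(8)=-181806, f(9)=-647510, f(10)=-2306142, f(11)=-8213446, f(12)=-29252622, f(13)=-104184758, f(14)=-371059518, f(15)=-1321548070, f(16)=-4706763246; answer -4706763246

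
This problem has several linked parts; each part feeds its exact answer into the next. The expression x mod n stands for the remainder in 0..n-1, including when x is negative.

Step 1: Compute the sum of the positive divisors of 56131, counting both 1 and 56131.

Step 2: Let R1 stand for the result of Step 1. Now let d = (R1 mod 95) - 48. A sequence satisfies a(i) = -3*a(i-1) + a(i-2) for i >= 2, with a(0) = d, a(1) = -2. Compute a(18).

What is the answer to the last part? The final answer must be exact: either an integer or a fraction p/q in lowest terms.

Step 1: 56131 is prime, so its only divisors are 1 and 56131; sigma = 1 + 56131 = 56132; answer 56132
Step 2: R1 = 56132; d = 34; a(2) = -3*(-2) + 1*(34) = 40; iterating: a(2)=40, a(3)=-122, a(4)=406, a(5)=-1340, a(6)=4426, a(7)=-14618, a(8)=48280, a(9)=-159458, a(10)=526654, a(11)=-1739420, a(12)=5744914, a(13)=-18974162, a(14)=62667400, a(15)=-206976362, a(16)=683596486, a(17)=-2257765820, a(18)=7456893946; answer 7456893946

7456893946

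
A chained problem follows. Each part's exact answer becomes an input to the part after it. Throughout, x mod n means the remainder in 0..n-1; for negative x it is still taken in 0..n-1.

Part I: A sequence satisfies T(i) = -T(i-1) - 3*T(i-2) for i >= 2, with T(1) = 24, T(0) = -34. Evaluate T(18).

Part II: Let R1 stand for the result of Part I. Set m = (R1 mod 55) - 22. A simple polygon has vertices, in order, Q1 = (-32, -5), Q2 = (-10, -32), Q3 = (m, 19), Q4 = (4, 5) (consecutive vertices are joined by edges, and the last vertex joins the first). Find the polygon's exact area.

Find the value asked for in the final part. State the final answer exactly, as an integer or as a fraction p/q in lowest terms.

Part I: T(2) = -1*(24) - 3*(-34) = 78; iterating: T(2)=78, T(3)=-150, T(4)=-84, T(5)=534, T(6)=-282, T(7)=-1320, T(8)=2166, T(9)=1794, T(10)=-8292, T(11)=2910, T(12)=21966, T(13)=-30696, T(14)=-35202, T(15)=127290, T(16)=-21684, T(17)=-360186, T(18)=425238; answer 425238
Part II: R1 = 425238; m = 11; cross terms: (-32*-32 - -10*-5)=974, (-10*19 - 11*-32)=162, (11*5 - 4*19)=-21, (4*-5 - -32*5)=140; twice the area = |1255| = 1255; area = 1255/2; answer 1255/2

1255/2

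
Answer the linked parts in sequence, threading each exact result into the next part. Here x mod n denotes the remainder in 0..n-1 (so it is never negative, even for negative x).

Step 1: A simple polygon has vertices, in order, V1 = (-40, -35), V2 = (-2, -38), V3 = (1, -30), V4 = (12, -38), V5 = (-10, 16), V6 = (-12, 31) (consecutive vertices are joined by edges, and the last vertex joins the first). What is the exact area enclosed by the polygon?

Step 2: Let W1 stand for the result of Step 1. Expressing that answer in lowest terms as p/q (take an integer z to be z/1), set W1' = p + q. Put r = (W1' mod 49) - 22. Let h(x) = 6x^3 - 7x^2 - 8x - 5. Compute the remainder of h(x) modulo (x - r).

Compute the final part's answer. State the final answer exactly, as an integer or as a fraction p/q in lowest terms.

Step 1: cross terms: (-40*-38 - -2*-35)=1450, (-2*-30 - 1*-38)=98, (1*-38 - 12*-30)=322, (12*16 - -10*-38)=-188, (-10*31 - -12*16)=-118, (-12*-35 - -40*31)=1660; twice the area = |3224| = 3224; area = 1612; answer 1612
Step 2: W1 = 1612; threaded value p + q = 1613; r = 23; remainder = value at the root: 6*(23)^3 - 7*(23)^2 - 8*(23)^1 - 5 = (73002) + (-3703) + (-184) + (-5) = 69110; answer 69110

69110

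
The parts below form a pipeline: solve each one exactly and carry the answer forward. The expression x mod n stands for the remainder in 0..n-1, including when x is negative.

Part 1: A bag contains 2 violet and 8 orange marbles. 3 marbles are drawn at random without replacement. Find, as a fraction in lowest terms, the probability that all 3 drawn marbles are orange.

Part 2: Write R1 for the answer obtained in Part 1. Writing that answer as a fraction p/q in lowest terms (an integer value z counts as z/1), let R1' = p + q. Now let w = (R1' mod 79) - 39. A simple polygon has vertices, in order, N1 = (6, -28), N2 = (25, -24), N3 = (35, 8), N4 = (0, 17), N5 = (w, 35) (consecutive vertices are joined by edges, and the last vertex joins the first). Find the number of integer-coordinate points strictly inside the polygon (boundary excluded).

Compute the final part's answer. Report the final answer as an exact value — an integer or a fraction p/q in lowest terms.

Part 1: total draws C(10,3) = 120; favorable C(8,3) = 56; P = 7/15; answer 7/15
Part 2: R1 = 7/15; threaded value p + q = 22; w = -17; cross terms: (6*-24 - 25*-28)=556, (25*8 - 35*-24)=1040, (35*17 - 0*8)=595, (0*35 - -17*17)=289, (-17*-28 - 6*35)=266; twice the area = |2746| = 2746; area = 1373; boundary points = 1 + 2 + 1 + 1 + 1 = 6; strictly interior points = area - boundary/2 + 1 = 1371; answer 1371

1371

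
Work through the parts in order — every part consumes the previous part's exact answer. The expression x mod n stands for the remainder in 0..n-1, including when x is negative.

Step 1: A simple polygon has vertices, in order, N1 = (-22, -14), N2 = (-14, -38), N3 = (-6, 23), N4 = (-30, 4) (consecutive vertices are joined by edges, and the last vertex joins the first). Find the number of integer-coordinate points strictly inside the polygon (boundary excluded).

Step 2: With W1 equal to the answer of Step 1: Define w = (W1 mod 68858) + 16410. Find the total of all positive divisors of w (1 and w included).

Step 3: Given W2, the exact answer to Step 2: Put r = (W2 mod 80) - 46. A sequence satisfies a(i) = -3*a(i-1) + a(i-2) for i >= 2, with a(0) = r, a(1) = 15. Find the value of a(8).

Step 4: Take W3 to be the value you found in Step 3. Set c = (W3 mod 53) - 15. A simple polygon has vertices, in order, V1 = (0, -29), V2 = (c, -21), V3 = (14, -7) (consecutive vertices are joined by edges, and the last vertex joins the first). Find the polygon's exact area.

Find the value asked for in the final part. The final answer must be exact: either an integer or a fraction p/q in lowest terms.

Step 1: cross terms: (-22*-38 - -14*-14)=640, (-14*23 - -6*-38)=-550, (-6*4 - -30*23)=666, (-30*-14 - -22*4)=508; twice the area = |1264| = 1264; area = 632; boundary points = 8 + 1 + 1 + 2 = 12; strictly interior points = area - boundary/2 + 1 = 627; answer 627
Step 2: W1 = 627; w = 17037; 17037 = 3^3 * 631; sigma = (1 + 3 + 9 + 27) * (1 + 631) = 40 * 632 = 25280; answer 25280
Step 3: W2 = 25280; r = -46; a(2) = -3*(15) + 1*(-46) = -91; iterating: a(2)=-91, a(3)=288, a(4)=-955, a(5)=3153, a(6)=-10414, a(7)=34395, a(8)=-113599; answer -113599
Step 4: W3 = -113599; c = 18; cross terms: (0*-21 - 18*-29)=522, (18*-7 - 14*-21)=168, (14*-29 - 0*-7)=-406; twice the area = |284| = 284; area = 142; answer 142

142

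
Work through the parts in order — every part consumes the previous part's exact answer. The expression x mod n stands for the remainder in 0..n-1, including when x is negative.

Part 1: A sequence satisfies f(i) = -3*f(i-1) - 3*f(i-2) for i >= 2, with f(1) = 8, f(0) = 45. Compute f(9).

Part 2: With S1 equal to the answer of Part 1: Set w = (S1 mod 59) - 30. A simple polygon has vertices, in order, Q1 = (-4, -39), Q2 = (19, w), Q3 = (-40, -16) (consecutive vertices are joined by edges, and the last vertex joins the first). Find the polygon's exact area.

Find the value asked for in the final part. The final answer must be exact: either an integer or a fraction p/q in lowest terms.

2329/2

Part 1: f(2) = -3*(8) - 3*(45) = -159; iterating: f(2)=-159, f(3)=453, f(4)=-882, f(5)=1287, f(6)=-1215, f(7)=-216, f(8)=4293, f(9)=-12231; answer -12231
Part 2: S1 = -12231; w = 11; cross terms: (-4*11 - 19*-39)=697, (19*-16 - -40*11)=136, (-40*-39 - -4*-16)=1496; twice the area = |2329| = 2329; area = 2329/2; answer 2329/2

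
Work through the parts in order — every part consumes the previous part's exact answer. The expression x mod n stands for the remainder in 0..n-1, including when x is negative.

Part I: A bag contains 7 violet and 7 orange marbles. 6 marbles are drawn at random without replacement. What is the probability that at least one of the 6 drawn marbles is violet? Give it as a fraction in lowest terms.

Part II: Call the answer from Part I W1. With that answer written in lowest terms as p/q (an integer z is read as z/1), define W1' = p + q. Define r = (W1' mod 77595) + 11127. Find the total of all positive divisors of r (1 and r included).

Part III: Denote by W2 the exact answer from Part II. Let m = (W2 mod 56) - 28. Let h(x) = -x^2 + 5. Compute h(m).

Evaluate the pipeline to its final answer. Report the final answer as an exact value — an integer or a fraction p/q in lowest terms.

Part I: total draws C(14,6) = 3003; complement C(7,6) = 7; favorable 3003 - 7 = 2996; P = 428/429; answer 428/429
Part II: W1 = 428/429; threaded value p + q = 857; r = 11984; 11984 = 2^4 * 7 * 107; sigma = (1 + 2 + 4 + 8 + 16) * (1 + 7) * (1 + 107) = 31 * 8 * 108 = 26784; answer 26784
Part III: W2 = 26784; m = -12; -1*(-12)^2 + 5 = (-144) + (5) = -139; answer -139

-139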